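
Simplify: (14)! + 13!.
93,405,312,000

Reasoning: (14)! + 13! = (14)·13! + 13! = (14+1)·13! = 15·13! = 93,405,312,000.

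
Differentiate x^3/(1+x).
(3x^2(1+x) - x^3)/(1+x)²

Explanation: Quotient rule: [3x^{2}(1+x) - x^3]/(1+x)².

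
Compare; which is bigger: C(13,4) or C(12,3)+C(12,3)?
C(13,4)

Solution: C(13,4)=715; C(12,3)+C(12,3)=220+220=440.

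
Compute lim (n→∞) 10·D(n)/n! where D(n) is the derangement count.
10/e

D(n)/n! → 1/e, so 10·D(n)/n! → 10/e.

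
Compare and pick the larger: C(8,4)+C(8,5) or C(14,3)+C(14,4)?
First=126, Second=1,365.
Final answer: C(14,3)+C(14,4)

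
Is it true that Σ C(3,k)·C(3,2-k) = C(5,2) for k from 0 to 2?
False

Working:
Vandermonde's identity gives C(6,2) = 15; RHS C(5,2) = 10.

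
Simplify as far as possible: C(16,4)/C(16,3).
13/4

Explanation: C(n,k+1)/C(n,k) = (n−k)/(k+1). Here (16−3)/(3+1) = 13/4 = 13/4.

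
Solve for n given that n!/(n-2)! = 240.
n!/(n-2)! = n×(n-1), a product of 2 consecutive integers ≈ (n−0.5)^2. 240^(1/2) + 0.5 ≈ 16.0; check n = 16: 16×15 = 240 ✓. So n = 16.

Answer: 16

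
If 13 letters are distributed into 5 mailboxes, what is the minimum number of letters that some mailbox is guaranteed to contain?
3
Pigeonhole: ⌈13/5⌉ = 3.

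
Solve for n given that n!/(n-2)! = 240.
n!/(n-2)! = n×(n-1), a product of 2 consecutive integers ≈ (n−0.5)^2. 240^(1/2) + 0.5 ≈ 16.0; check n = 16: 16×15 = 240 ✓. So n = 16.
Final answer: 16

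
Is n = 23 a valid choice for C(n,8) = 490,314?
Yes

Explanation: C(23,8) = 23·22·21·20·19·18·17·16/8! = 19,769,460,480/40,320 = 490,314, which equals 490,314.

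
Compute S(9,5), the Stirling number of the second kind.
Using the Stirling recurrence: S(n,k) = k·S(n-1,k) + S(n-1,k-1)
S(9,5) = 5·S(8,5) + S(8,4)
         = 5·1050 + 1701
         = 5250 + 1701
         = 6,951
Final answer: 6,951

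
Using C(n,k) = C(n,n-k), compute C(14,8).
3,003
C(14,8) = C(14,6) = 3,003.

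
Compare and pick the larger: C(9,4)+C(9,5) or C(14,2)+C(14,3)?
C(14,2)+C(14,3)

Reasoning: First=252, Second=455.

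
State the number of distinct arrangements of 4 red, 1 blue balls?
5

Explanation: Multinomial: 5!/(4! × 1!) = 5.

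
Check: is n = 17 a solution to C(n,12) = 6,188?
Yes

Explanation: C(17,12) = 17·16·15·14·13·12·11·10·9·8·7·6/12! = 2,964,061,900,800/479,001,600 = 6,188, which equals 6,188.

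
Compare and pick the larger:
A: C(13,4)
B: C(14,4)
B

Working:
A=C(13,4)=715, B=C(14,4)=1,001.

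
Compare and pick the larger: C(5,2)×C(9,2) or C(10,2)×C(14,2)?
C(5,2)×C(9,2)=360, C(10,2)×C(14,2)=4,095.
Final answer: C(10,2)×C(14,2)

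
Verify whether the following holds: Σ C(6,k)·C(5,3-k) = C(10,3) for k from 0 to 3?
False

Solution: Vandermonde's identity gives C(11,3) = 165; RHS C(10,3) = 120.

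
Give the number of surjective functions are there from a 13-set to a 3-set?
Onto functions = 3! × S(13,3)
First compute S(13,3) via recurrence:
Using the Stirling recurrence: S(n,k) = k·S(n-1,k) + S(n-1,k-1)
S(13,3) = 3·S(12,3) + S(12,2)
         = 3·86526 + 2047
         = 259578 + 2047
         = 261,625
Then: 6 × 261625 = 1,569,750
Final answer: 1,569,750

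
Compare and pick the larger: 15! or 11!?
15!

Solution: 15!=1,307,674,368,000, 11!=39,916,800. 15! > 11!.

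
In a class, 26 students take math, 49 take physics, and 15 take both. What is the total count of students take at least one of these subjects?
60

Solution: |A∪B| = |A|+|B|-|A∩B| = 26+49-15 = 60.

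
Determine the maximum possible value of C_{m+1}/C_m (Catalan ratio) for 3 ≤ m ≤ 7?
10/3
C_{m+1}/C_m = 2(2m+1)/(m+2), which increases with m. Maximum at m = 7: 2·15/9 = 10/3.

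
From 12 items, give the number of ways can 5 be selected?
792

Explanation: C(12,5) = 12! / (5! × (12-5)!)
         = 12! / (5! × 7!)
         = 792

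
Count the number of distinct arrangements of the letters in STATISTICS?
50,400

Solution: Word has 10 letters (S=3, T=3, A=1, I=2, C=1). Arrangements: 10!/Π(k!) = 50,400.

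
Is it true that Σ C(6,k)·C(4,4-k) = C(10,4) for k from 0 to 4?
Vandermonde's identity gives C(10,4) = 210; RHS C(10,4) = 210.
Final answer: True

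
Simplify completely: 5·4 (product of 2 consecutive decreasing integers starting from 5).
20

Solution: This is P(5,2) = 5!/(3)! = 20.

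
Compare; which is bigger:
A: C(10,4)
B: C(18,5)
B

Reasoning: A=C(10,4)=210, B=C(18,5)=8,568.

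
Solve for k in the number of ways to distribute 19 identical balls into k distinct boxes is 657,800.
8

Working:
Stars and bars: the count is C(19+k−1, k−1), increasing in k. k=6: C(24,5) = 42,504, k=7: C(25,6) = 177,100, k=8: C(26,7) = 657,800 ✓. So k = 8.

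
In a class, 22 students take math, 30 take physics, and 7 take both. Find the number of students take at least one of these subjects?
45

|A∪B| = |A|+|B|-|A∩B| = 22+30-7 = 45.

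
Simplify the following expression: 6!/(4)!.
30

Solution: This equals 6×5 = 30.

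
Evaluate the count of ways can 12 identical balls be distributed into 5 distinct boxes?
1,820

Working:
C(12+5-1, 5-1) = C(16, 4) = 1,820.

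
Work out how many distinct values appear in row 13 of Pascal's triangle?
7

Row 13 has entries C(13,0)..C(13,13); by symmetry C(13,k)=C(13,13-k), giving 7 distinct values.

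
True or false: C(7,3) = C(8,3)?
LHS = C(7,3) = 35; RHS = C(8,3) = 56. 35 ≠ 56, so the statement does not hold.

Answer: False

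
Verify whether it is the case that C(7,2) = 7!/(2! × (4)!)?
The correct denominator is 2!×5!, giving C(7,2) = 21; the stated RHS is 7!/(2!×4!) = 105 ≠ 21, so the statement does not hold.

Answer: False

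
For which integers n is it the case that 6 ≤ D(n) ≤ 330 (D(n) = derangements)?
4, 5, 6
Using D(n) = (n−1)[D(n−1) + D(n−2)] with D(1)=0, D(2)=1: D(3)=2; D(4)=9; D(5)=44; D(6)=265; D(7)=1,854. So valid n = 4, 5, 6.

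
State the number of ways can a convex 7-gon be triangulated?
42

Explanation: Using the Catalan number formula: C_n = C(2n, n) / (n+1)
C_5 = C(10, 5) / (5+1)
     = 252 / 6
     = 42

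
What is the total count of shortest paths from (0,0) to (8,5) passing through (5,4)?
504

To (5,4): C(9,5)=126. From there: C(4,3)=4. Total: 504.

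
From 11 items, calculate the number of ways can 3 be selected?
C(11,3) = 11! / (3! × (11-3)!)
         = 11! / (3! × 8!)
         = 165

Answer: 165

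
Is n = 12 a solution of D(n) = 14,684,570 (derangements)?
D(12) = (12-1)·[D(11) + D(10)] = 11·[14,684,570 + 1,334,961] = 176,214,841, which does not equal 14,684,570.

Answer: No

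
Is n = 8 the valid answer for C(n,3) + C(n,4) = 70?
No

Explanation: C(8,3) + C(8,4) = 56 + 70 = 126, which does not equal 70.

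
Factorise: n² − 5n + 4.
(n − 1)(n − 4)

Working:
Seek roots whose sum is 5 and product is 4: (1, 4). So n² − 5n + 4 = (n − 1)(n − 4).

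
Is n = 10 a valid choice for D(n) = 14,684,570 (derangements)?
No

Explanation: D(10) = (10-1)·[D(9) + D(8)] = 9·[133,496 + 14,833] = 1,334,961, which does not equal 14,684,570.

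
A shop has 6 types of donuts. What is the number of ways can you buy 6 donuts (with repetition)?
462

Reasoning: Stars and bars: C(6+6-1, 6) = C(11, 6) = 462.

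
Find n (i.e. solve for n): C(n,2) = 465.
31

C(n,2) = n(n−1)/2! is increasing in n, and n(n−1) = 2!·465 = 930 ≈ (n−0.5)^2 gives n ≈ 31.0. Check: C(29,2) = 406, C(30,2) = 435, C(31,2) = 465 ✓. So n = 31.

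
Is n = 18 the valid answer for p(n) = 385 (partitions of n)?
Pentagonal recurrence p(n) = p(n−1) + p(n−2) − p(n−5) − p(n−7) + …: p(18) = p(17) + p(16) − p(13) − p(11) + p(6) + p(3) = 297 + 231 − 101 − 56 + 11 + 3 = 385, which equals 385.

Answer: Yes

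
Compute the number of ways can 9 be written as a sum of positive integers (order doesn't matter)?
30

Solution: Pentagonal recurrence p(n) = p(n−1) + p(n−2) − p(n−5) − p(n−7) + …: p(9) = p(8) + p(7) − p(4) − p(2) = 22 + 15 − 5 − 2 = 30.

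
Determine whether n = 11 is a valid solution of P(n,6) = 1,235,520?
No

Solution: P(11,6) = 11·10·9·8·7·6 = 332,640, which does not equal 1,235,520.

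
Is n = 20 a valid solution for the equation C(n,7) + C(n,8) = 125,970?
No
C(20,7) + C(20,8) = 77,520 + 125,970 = 203,490, which does not equal 125,970.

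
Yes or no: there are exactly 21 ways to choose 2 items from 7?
Yes

Solution: C(7,2) = 21.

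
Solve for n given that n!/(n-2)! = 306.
18

Explanation: n!/(n-2)! = n×(n-1), a product of 2 consecutive integers ≈ (n−0.5)^2. 306^(1/2) + 0.5 ≈ 18.0; check n = 18: 18×17 = 306 ✓. So n = 18.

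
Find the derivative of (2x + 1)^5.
10(2x + 1)^4
Chain rule: 5(2x+1)^{4} × 2 = 10(2x+1)^{4}.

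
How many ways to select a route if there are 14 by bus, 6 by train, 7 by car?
27

Solution: By the addition principle: 14 + 6 + 7 = 27.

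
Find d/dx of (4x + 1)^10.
40(4x + 1)^9

Solution: Chain rule: 10(4x+1)^{9} × 4 = 40(4x+1)^{9}.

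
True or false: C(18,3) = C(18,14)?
C(18,3) = 816 but C(18,14) = 3,060; symmetry gives C(18,3) = C(18,15), not C(18,14).
Final answer: False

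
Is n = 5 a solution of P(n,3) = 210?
P(5,3) = 5·4·3 = 60, which does not equal 210.
Final answer: No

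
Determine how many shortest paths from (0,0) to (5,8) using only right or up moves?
1,287

Explanation: Choose 5 rights from 13 moves: C(13,5) = 1,287.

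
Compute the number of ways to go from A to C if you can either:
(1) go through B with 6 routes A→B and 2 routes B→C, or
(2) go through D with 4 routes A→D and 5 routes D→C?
32

Route via B: 6×2=12. Route via D: 4×5=20. Total: 32.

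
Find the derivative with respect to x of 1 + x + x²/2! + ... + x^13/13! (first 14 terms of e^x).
1 + x + x²/2! + ... + x^12/12!

Differentiating term by term gives the first 13 terms of e^x.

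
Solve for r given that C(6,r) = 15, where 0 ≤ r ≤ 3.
2

C(6,r) is increasing for 0 ≤ r ≤ 3. Stepping up (C(6,r+1) = C(6,r)·(6−r)/(r+1)): C(6,1) = 6, C(6,2) = 15 ✓. So r = 2.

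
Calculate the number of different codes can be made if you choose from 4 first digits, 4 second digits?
16

By the multiplication principle: 4 × 4 = 16.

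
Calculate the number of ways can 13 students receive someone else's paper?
Using D(n) = (n-1)[D(n-1) + D(n-2)]:
D(13) = (13-1) × [D(12) + D(11)]
      = 12 × [176214841 + 14684570]
      = 12 × 190899411
      = 2,290,792,932

Answer: 2,290,792,932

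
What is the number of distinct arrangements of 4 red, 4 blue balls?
Multinomial: 8!/(4! × 4!) = 70.

Answer: 70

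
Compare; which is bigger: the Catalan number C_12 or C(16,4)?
C_12

Solution: C_12 = C(24,12)/(12+1) = 2,704,156/13 = 208,012; C(16,4) = 1,820.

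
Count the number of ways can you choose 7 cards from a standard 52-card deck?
133,784,560

Solution: C(52,7) = 133,784,560.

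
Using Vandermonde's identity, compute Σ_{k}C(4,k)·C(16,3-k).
1,140

Solution: = C(4+16,3) = C(20,3) = 1,140.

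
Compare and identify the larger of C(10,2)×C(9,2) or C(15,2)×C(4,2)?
C(10,2)×C(9,2)
C(10,2)×C(9,2)=1,620, C(15,2)×C(4,2)=630.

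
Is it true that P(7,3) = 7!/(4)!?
True

Solution: Permutation formula P(n,k) = n!/(n-k)!: 7!/4! = 5,040/24 = 210 = P(7,3). The statement holds.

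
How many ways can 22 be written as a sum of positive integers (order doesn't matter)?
1,002

Solution: Pentagonal recurrence p(n) = p(n−1) + p(n−2) − p(n−5) − p(n−7) + …: p(22) = p(21) + p(20) − p(17) − p(15) + p(10) + p(7) − p(0) = 792 + 627 − 297 − 176 + 42 + 15 − 1 = 1,002.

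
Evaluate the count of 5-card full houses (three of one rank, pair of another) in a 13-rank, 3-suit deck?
468

Reasoning: Triple rank: 13. Triple suits: C(3,3)=1. Pair rank: 12. Pair suits: C(3,2)=3. Total: 468.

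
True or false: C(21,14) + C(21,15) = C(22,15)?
True

Reasoning: Pascal's identity C(n,k) + C(n,k+1) = C(n+1,k+1): 116,280 + 54,264 = 170,544 = C(22,15).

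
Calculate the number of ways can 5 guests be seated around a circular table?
24
Circular arrangements: (5-1)! = 24.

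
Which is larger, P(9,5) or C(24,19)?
C(24,19)

Working:
P(9,5)=15,120, C(24,19)=42,504.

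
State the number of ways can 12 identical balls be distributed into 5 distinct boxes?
1,820

Reasoning: C(12+5-1, 5-1) = C(16, 4) = 1,820.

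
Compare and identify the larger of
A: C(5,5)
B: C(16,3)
B
A=C(5,5)=1, B=C(16,3)=560.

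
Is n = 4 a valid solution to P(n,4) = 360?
No

Working:
P(4,4) = 4·3·2·1 = 24, which does not equal 360.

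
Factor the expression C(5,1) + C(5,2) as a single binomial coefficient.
By Pascal's identity: C(5,1) + C(5,2) = C(6,2) = 15.
Final answer: C(6,2)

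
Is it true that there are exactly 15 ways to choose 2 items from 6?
C(6,2) = 15.

Answer: True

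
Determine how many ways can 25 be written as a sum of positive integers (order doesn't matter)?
1,958

Working:
Pentagonal recurrence p(n) = p(n−1) + p(n−2) − p(n−5) − p(n−7) + …: p(25) = p(24) + p(23) − p(20) − p(18) + p(13) + p(10) − p(3) = 1,575 + 1,255 − 627 − 385 + 101 + 42 − 3 = 1,958.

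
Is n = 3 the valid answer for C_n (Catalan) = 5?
Yes

Solution: C_3 = C(6,3)/(3+1) = 20/4 = 5, which equals 5.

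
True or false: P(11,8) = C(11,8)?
False

Solution: P(11,8) = 6,652,800 and C(11,8) = 165; P(n,r) = r! × C(n,r) so P > C whenever r ≥ 2.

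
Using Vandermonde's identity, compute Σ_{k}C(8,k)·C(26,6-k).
1,344,904

Explanation: = C(8+26,6) = C(34,6) = 1,344,904.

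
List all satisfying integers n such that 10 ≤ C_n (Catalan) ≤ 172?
4, 5, 6

C_3=5; C_4=14; C_5=42; C_6=132; C_7=429. So valid n = 4, 5, 6.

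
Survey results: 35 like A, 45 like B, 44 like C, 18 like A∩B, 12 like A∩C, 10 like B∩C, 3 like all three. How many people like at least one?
87

Working:
|A∪B∪C| = 35+45+44-18-12-10+3 = 87.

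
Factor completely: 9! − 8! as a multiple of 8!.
8 × 8! = 322,560
9! − 8! = 9·8! − 8! = (9 − 1)·8! = 8 × 8! = 322,560.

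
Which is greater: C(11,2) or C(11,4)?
C(11,4)

Working:
C(11,2)=55, C(11,4)=330.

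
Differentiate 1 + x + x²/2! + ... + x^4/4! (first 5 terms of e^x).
Differentiating term by term gives the first 4 terms of e^x.

Answer: 1 + x + x²/2! + ... + x^3/3!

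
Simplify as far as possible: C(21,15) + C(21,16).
By Pascal's identity: C(22,16) = 74,613.

Answer: 74,613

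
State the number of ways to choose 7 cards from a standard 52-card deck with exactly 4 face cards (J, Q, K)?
4,890,600

Solution: 12 face cards and 40 non-face cards: C(12,4) × C(40,3) = 495 × 9,880 = 4,890,600.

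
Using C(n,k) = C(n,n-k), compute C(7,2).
C(7,2) = C(7,5) = 21.
Final answer: 21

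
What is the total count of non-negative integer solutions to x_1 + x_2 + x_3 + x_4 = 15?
816
C(15+4-1, 4-1) = 816.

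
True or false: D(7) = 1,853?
Derangements of 7 elements: D(7) = (7-1)·[D(6) + D(5)] = 6·[265 + 44] = 1,854.
Final answer: False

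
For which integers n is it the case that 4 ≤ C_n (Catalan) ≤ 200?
3, 4, 5, 6

Solution: C_2=2; C_3=5; C_4=14; C_5=42; C_6=132; C_7=429. So valid n = 3, 4, 5, 6.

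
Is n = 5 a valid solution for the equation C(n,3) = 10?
Yes

Explanation: C(5,3) = 5·4·3/3! = 60/6 = 10, which equals 10.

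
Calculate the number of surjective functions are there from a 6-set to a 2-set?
Onto functions = 2! × S(6,2)
First compute S(6,2) via recurrence:
Using the Stirling recurrence: S(n,k) = k·S(n-1,k) + S(n-1,k-1)
S(6,2) = 2·S(5,2) + S(5,1)
         = 2·15 + 1
         = 30 + 1
         = 31
Then: 2 × 31 = 62

Answer: 62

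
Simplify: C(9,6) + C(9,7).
By Pascal's identity: C(10,7) = 120.
Final answer: 120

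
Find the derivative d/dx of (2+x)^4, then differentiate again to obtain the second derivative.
12(2+x)^2

Working:
First derivative: 4(2+x)^{3}. Second derivative: 4·3·(2+x)^{2} = 12(2+x)^{2}.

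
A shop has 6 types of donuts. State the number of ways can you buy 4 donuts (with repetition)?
126

Reasoning: Stars and bars: C(4+6-1, 4) = C(9, 4) = 126.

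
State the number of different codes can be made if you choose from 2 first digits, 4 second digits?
By the multiplication principle: 2 × 4 = 8.
Final answer: 8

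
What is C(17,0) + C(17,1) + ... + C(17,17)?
Sum of binomial coefficients = 2^17 = 131,072.
Final answer: 131,072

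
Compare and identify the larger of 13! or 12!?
13!

Solution: 13!=6,227,020,800, 12!=479,001,600. 13! > 12!.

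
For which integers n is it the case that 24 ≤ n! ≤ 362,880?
n! is strictly increasing; 4! = 24 and 9! = 362,880, so valid n = 4, 5, 6, 7, 8, 9.
Final answer: 4, 5, 6, 7, 8, 9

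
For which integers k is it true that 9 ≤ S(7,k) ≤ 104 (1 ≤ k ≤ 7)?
2, 6

Explanation: S(7,1)=1; S(7,2)=63; S(7,3)=301; S(7,4)=350; S(7,5)=140; S(7,6)=21; S(7,7)=1. So valid k = 2, 6.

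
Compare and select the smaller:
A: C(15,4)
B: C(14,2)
A=C(15,4)=1,365, B=C(14,2)=91.

Answer: B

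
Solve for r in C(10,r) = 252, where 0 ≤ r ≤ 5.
5

Explanation: C(10,r) is increasing for 0 ≤ r ≤ 5. Stepping up (C(10,r+1) = C(10,r)·(10−r)/(r+1)): C(10,1) = 10, C(10,2) = 45, C(10,3) = 120, C(10,4) = 210, C(10,5) = 252 ✓. So r = 5.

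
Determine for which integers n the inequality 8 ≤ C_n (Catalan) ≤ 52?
4, 5

Explanation: C_3=5; C_4=14; C_5=42; C_6=132. So valid n = 4, 5.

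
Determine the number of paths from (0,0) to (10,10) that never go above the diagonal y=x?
16,796

Working:
Counted by the Catalan number C_10: C_10 = C(20,10)/(10+1) = 184,756/11 = 16,796.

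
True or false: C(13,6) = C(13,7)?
True
C(13,6) = C(13,13-6) by the symmetry property; both equal 1,716.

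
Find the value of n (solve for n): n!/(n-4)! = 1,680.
8

Explanation: n!/(n-4)! = n×(n-1)×(n-2)×(n-3), a product of 4 consecutive integers ≈ (n−1.5)^4. 1,680^(1/4) + 1.5 ≈ 7.9; check n = 8: 8×7×6×5 = 1,680 ✓. So n = 8.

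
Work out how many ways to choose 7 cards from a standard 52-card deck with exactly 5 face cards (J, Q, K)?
617,760

Working:
12 face cards and 40 non-face cards: C(12,5) × C(40,2) = 792 × 780 = 617,760.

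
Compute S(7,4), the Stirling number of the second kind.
Using the Stirling recurrence: S(n,k) = k·S(n-1,k) + S(n-1,k-1)
S(7,4) = 4·S(6,4) + S(6,3)
         = 4·65 + 90
         = 260 + 90
         = 350
Final answer: 350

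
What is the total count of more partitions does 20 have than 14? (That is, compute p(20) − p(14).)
492

Pentagonal recurrence p(n) = p(n−1) + p(n−2) − p(n−5) − p(n−7) + …: p(20) = p(19) + p(18) − p(15) − p(13) + p(8) + p(5) = 490 + 385 − 176 − 101 + 22 + 7 = 627.
p(14) = p(13) + p(12) − p(9) − p(7) + p(2) = 101 + 77 − 30 − 15 + 2 = 135.
Difference = 627 − 135 = 492.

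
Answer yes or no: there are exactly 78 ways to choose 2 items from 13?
Yes

Working:
C(13,2) = 78.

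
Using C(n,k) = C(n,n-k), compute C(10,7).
120

Working:
C(10,7) = C(10,3) = 120.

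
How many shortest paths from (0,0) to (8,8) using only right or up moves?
12,870
Choose 8 rights from 16 moves: C(16,8) = 12,870.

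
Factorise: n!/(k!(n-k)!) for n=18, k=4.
This is the binomial coefficient C(18,4) = 3,060.

Answer: C(18,4) = 3,060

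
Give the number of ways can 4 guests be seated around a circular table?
6

Solution: Circular arrangements: (4-1)! = 6.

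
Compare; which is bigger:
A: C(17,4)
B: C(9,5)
A

A=C(17,4)=2,380, B=C(9,5)=126.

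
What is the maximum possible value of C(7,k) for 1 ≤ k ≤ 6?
C(7,k) is maximised at the centre of the row: C(7,3) = 35.
Final answer: 35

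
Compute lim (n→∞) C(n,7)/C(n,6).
∞

C(n,7)/C(n,6) = (n-6)/7 → ∞ as n → ∞.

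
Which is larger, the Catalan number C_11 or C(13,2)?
C_11

Solution: C_11 = C(22,11)/(11+1) = 705,432/12 = 58,786; C(13,2) = 78.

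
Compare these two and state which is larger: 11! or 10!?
11!=39,916,800, 10!=3,628,800. 11! > 10!.
Final answer: 11!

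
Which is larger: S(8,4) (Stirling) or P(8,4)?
S(8,4)

Reasoning: S(8,4) = 4·S(7,4) + S(7,3) = 4·350 + 301 = 1,701; P(8,4) = 1,680.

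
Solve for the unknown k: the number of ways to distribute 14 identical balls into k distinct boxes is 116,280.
8
Stars and bars: the count is C(14+k−1, k−1), increasing in k. k=6: C(19,5) = 11,628, k=7: C(20,6) = 38,760, k=8: C(21,7) = 116,280 ✓. So k = 8.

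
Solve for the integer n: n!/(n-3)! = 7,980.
n!/(n-3)! = n×(n-1)×(n-2), a product of 3 consecutive integers ≈ (n−1)^3. 7,980^(1/3) + 1 ≈ 21.0; check n = 21: 21×20×19 = 7,980 ✓. So n = 21.
Final answer: 21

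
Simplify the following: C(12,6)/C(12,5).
C(n,k+1)/C(n,k) = (n−k)/(k+1). Here (12−5)/(5+1) = 7/6 = 7/6.

Answer: 7/6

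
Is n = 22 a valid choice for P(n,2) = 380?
P(22,2) = 22·21 = 462, which does not equal 380.
Final answer: No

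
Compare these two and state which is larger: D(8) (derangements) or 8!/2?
8!/2

Solution: D(8) = (8-1)·[D(7) + D(6)] = 7·[1,854 + 265] = 14,833; 8!/2 = 40,320/2 = 20,160.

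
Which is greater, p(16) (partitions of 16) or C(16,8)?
C(16,8)

Explanation: Pentagonal recurrence p(n) = p(n−1) + p(n−2) − p(n−5) − p(n−7) + …: p(16) = p(15) + p(14) − p(11) − p(9) + p(4) + p(1) = 176 + 135 − 56 − 30 + 5 + 1 = 231; C(16,8) = 12,870.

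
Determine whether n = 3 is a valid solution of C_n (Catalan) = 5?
Yes

Explanation: C_3 = C(6,3)/(3+1) = 20/4 = 5, which equals 5.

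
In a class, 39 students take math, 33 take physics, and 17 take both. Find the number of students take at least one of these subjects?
55

|A∪B| = |A|+|B|-|A∩B| = 39+33-17 = 55.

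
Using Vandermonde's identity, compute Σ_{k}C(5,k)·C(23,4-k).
= C(5+23,4) = C(28,4) = 20,475.
Final answer: 20,475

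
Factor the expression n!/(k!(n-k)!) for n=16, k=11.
C(16,11) = 4,368

Reasoning: This is the binomial coefficient C(16,11) = 4,368.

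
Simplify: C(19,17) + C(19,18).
190

Solution: By Pascal's identity: C(20,18) = 190.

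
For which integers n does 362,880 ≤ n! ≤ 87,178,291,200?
9, 10, 11, 12, 13, 14

Solution: n! is strictly increasing; 9! = 362,880 and 14! = 87,178,291,200, so valid n = 9, 10, 11, 12, 13, 14.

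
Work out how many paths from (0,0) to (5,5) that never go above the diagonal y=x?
42

Explanation: Counted by the Catalan number C_5: C_5 = C(10,5)/(5+1) = 252/6 = 42.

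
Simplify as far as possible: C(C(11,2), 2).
1,485
C(11,2) = 55, then C(55, 2) = 1,485.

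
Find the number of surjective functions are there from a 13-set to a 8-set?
76,592,355,840

Solution: Onto functions = 8! × S(13,8)
First compute S(13,8) via recurrence:
Using the Stirling recurrence: S(n,k) = k·S(n-1,k) + S(n-1,k-1)
S(13,8) = 8·S(12,8) + S(12,7)
         = 8·159027 + 627396
         = 1272216 + 627396
         = 1,899,612
Then: 40320 × 1899612 = 76,592,355,840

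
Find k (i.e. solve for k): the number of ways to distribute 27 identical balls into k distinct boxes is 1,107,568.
7

Explanation: Stars and bars: the count is C(27+k−1, k−1), increasing in k. k=5: C(31,4) = 31,465, k=6: C(32,5) = 201,376, k=7: C(33,6) = 1,107,568 ✓. So k = 7.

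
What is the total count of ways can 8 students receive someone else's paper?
Using D(n) = (n-1)[D(n-1) + D(n-2)]:
D(8) = (8-1) × [D(7) + D(6)]
      = 7 × [1854 + 265]
      = 7 × 2119
      = 14,833
Final answer: 14,833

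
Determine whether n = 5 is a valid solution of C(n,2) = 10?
Yes

Solution: C(5,2) = 5·4/2! = 20/2 = 10, which equals 10.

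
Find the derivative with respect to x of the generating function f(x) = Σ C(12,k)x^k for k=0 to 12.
Σ k·C(12,k)x^(k-1) for k=1 to 12

Reasoning: Term-by-term differentiation gives Σ k·C(12,k)x^{k-1} for k=1 to 12.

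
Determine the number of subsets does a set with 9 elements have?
512
Each element can be included or excluded: 2^9 = 512.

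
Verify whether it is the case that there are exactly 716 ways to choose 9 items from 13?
False

C(13,9) = 715 ≠ 716.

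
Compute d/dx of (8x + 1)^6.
48(8x + 1)^5

Working:
Chain rule: 6(8x+1)^{5} × 8 = 48(8x+1)^{5}.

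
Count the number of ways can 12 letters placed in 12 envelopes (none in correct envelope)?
Using D(n) = (n-1)[D(n-1) + D(n-2)]:
D(12) = (12-1) × [D(11) + D(10)]
      = 11 × [14684570 + 1334961]
      = 11 × 16019531
      = 176,214,841

Answer: 176,214,841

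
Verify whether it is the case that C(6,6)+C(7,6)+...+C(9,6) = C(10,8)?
False

Explanation: Hockey stick identity gives Σ = C(10,7) = 120; RHS C(10,8) = 45.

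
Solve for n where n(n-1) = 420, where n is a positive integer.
21

Working:
n² − n − 420 = 0, so n = (1 ± √(1 + 4·420))/2 = (1 ± √1,681)/2 = (1 ± 41)/2, i.e. n = 21 or n = -20. Taking the positive root, n = 21 (check: 21×20 = 420).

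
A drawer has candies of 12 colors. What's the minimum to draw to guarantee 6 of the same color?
61

Working:
Worst case: 5 of each = 60. One more: 61.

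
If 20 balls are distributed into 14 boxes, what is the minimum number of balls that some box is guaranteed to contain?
2
Pigeonhole: ⌈20/14⌉ = 2.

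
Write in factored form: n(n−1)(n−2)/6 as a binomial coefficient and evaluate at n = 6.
C(n,3); C(6,3) = 20

Reasoning: n(n−1)(n−2)/6 = n!/(3!(n−3)!) = C(n,3). At n = 6: C(6,3) = 20.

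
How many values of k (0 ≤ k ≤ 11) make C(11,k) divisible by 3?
6

Checking C(11,k) mod 3 for k = 0..11: divisible at k = 3, 4, 5, 6, 7, 8. That's 6 values.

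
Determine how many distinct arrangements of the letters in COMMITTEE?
45,360

Reasoning: Word has 9 letters (C=1, O=1, M=2, I=1, T=2, E=2). Arrangements: 9!/Π(k!) = 45,360.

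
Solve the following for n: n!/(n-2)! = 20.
5

Solution: n!/(n-2)! = n×(n-1), a product of 2 consecutive integers ≈ (n−0.5)^2. 20^(1/2) + 0.5 ≈ 5.0; check n = 5: 5×4 = 20 ✓. So n = 5.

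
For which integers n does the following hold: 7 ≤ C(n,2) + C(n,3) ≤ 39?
4, 5, 6

C(3,2)+C(3,3)=4; C(4,2)+C(4,3)=10; C(5,2)+C(5,3)=20; C(6,2)+C(6,3)=35; C(7,2)+C(7,3)=56. So valid n = 4, 5, 6.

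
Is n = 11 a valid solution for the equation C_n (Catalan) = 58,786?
Yes

Solution: C_11 = C(22,11)/(11+1) = 705,432/12 = 58,786, which equals 58,786.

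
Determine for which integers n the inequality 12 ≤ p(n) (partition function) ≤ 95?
7, 8, 9, 10, 11, 12

Solution: Tabulating p(n) via p(n) = p(n−1) + p(n−2) − p(n−5) − p(n−7) + …: p(6)=11; p(7)=15; p(8)=22; p(9)=30; p(10)=42; p(11)=56; p(12)=77; p(13)=101. So valid n = 7, 8, 9, 10, 11, 12.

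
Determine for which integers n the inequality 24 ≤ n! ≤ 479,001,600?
n! is strictly increasing; 4! = 24 and 12! = 479,001,600, so valid n = 4, 5, 6, 7, 8, 9, 10, 11, 12.

Answer: 4, 5, 6, 7, 8, 9, 10, 11, 12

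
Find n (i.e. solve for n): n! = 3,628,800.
10

Working:
n! is strictly increasing. 8! = 40,320, 9! = 362,880, 10! = 3,628,800 ✓. So n = 10.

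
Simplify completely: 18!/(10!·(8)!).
43,758

Solution: This is C(18,10) = 43,758.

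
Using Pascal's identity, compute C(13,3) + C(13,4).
C(13,3) + C(13,4) = C(14,4) = 1,001.

Answer: 1,001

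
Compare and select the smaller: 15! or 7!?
7!

Reasoning: 15!=1,307,674,368,000, 7!=5,040. 15! > 7!.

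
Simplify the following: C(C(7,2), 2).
210
C(7,2) = 21, then C(21, 2) = 210.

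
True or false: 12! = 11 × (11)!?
12! = 12 × 11! = 479,001,600, but 11 × 11! = 439,084,800.

Answer: False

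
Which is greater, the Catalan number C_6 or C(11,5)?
C(11,5)

Reasoning: C_6 = C(12,6)/(6+1) = 924/7 = 132; C(11,5) = 462.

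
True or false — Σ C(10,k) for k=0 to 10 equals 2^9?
False

Reasoning: Binomial theorem: Σ C(10,k) = (1+1)^10 = 2^10 = 1,024; RHS 2^9 = 512.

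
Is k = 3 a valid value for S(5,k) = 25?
Yes

Solution: S(5,3) = 3·S(4,3) + S(4,2) = 3·6 + 7 = 25, which equals 25.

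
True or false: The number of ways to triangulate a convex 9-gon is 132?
Triangulations of a convex 9-gon are counted by the Catalan number C_7: C_7 = C(14,7)/(7+1) = 3,432/8 = 429.

Answer: False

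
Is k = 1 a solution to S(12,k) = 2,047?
No

S(12,1) = 1·S(11,1) + S(11,0) = 1·1 + 0 = 1, which does not equal 2,047.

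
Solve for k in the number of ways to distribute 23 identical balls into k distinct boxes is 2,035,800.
8

Solution: Stars and bars: the count is C(23+k−1, k−1), increasing in k. k=6: C(28,5) = 98,280, k=7: C(29,6) = 475,020, k=8: C(30,7) = 2,035,800 ✓. So k = 8.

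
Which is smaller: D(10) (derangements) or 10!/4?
10!/4

Reasoning: D(10) = (10-1)·[D(9) + D(8)] = 9·[133,496 + 14,833] = 1,334,961; 10!/4 = 3,628,800/4 = 907,200.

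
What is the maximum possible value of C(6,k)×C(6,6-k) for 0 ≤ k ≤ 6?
C(6,k)·C(6,6-k) = C(6,k)², maximised at the centre k = 3: C(6,3)² = 400.

Answer: 400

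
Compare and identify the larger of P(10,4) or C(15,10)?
P(10,4)

Explanation: P(10,4)=5,040, C(15,10)=3,003.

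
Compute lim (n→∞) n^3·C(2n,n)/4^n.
C(2n,n) ~ 4^n/√(πn), so n^3·C(2n,n)/4^n ~ n^(3 − 1/2)/√π → ∞.

Answer: ∞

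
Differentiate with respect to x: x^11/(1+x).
(11x^10(1+x) - x^11)/(1+x)²

Explanation: Quotient rule: [11x^{10}(1+x) - x^11]/(1+x)².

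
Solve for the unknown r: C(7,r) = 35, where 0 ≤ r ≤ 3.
3

C(7,r) is increasing for 0 ≤ r ≤ 3. Stepping up (C(7,r+1) = C(7,r)·(7−r)/(r+1)): C(7,1) = 7, C(7,2) = 21, C(7,3) = 35 ✓. So r = 3.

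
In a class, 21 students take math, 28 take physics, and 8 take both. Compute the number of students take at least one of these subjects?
|A∪B| = |A|+|B|-|A∩B| = 21+28-8 = 41.

Answer: 41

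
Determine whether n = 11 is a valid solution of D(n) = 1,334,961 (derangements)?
No
D(11) = (11-1)·[D(10) + D(9)] = 10·[1,334,961 + 133,496] = 14,684,570, which does not equal 1,334,961.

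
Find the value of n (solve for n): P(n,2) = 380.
20

Working:
P(n,2) = n(n−1) is increasing in n; n(n−1) ≈ (n−0.5)^2 = 380 gives n ≈ 20.0. Check: P(18,2) = 306, P(19,2) = 342, P(20,2) = 380 ✓. So n = 20.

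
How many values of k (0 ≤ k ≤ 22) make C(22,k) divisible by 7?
15
Checking C(22,k) mod 7 for k = 0..22: divisible at k = 2, 3, 4, 5, 6, 9, 10, 11, 12, 13, 16, 17, 18, 19, 20. That's 15 values.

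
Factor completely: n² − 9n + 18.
(n − 3)(n − 6)

Seek roots whose sum is 9 and product is 18: (3, 6). So n² − 9n + 18 = (n − 3)(n − 6).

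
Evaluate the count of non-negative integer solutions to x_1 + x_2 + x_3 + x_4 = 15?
816

C(15+4-1, 4-1) = 816.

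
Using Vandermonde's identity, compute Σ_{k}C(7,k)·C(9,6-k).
8,008

= C(7+9,6) = C(16,6) = 8,008.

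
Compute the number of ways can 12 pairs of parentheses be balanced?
208,012

Explanation: Using the Catalan number formula: C_n = C(2n, n) / (n+1)
C_12 = C(24, 12) / (12+1)
     = 2704156 / 13
     = 208,012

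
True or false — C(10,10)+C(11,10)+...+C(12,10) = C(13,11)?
True
Hockey stick identity gives Σ = C(13,11) = 78; RHS C(13,11) = 78.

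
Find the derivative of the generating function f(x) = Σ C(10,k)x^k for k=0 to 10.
Σ k·C(10,k)x^(k-1) for k=1 to 10

Reasoning: Term-by-term differentiation gives Σ k·C(10,k)x^{k-1} for k=1 to 10.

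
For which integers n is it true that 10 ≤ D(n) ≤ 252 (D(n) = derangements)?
5

Using D(n) = (n−1)[D(n−1) + D(n−2)] with D(1)=0, D(2)=1: D(4)=9; D(5)=44; D(6)=265. So valid n = 5.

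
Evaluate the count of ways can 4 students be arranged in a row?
Arrangements of 4 distinct objects: 4! = 24.
Final answer: 24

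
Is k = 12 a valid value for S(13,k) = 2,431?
No

Solution: S(13,12) = 12·S(12,12) + S(12,11) = 12·1 + 66 = 78, which does not equal 2,431.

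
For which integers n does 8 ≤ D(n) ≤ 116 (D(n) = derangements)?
4, 5

Reasoning: Using D(n) = (n−1)[D(n−1) + D(n−2)] with D(1)=0, D(2)=1: D(3)=2; D(4)=9; D(5)=44; D(6)=265. So valid n = 4, 5.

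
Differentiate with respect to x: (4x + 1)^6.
24(4x + 1)^5

Explanation: Chain rule: 6(4x+1)^{5} × 4 = 24(4x+1)^{5}.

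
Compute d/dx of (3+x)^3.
Using the power rule: d/dx (3+x)^3 = 3(3+x)^{2}.
Final answer: 3(3+x)^2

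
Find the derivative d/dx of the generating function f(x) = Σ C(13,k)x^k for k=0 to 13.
Σ k·C(13,k)x^(k-1) for k=1 to 13

Term-by-term differentiation gives Σ k·C(13,k)x^{k-1} for k=1 to 13.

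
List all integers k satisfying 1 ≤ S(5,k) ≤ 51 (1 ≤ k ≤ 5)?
S(5,1)=1; S(5,2)=15; S(5,3)=25; S(5,4)=10; S(5,5)=1. So valid k = 1, 2, 3, 4, 5.
Final answer: 1, 2, 3, 4, 5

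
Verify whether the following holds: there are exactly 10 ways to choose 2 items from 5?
C(5,2) = 10.

Answer: True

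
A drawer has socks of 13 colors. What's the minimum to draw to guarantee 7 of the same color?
79

Worst case: 6 of each = 78. One more: 79.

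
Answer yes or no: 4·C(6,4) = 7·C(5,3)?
Absorption identity k·C(n,k) = n·C(n-1,k-1). LHS = 4·15 = 60; RHS = 7·10 = 70.

Answer: No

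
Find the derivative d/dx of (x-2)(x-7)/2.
(2x - 9)/2

d/dx[(x-2)(x-7)] = (x-7) + (x-2) = 2x - 9. Dividing by 2 gives (2x - 9)/2.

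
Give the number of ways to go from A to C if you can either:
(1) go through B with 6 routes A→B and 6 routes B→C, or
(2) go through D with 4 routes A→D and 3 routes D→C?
Route via B: 6×6=36. Route via D: 4×3=12. Total: 48.

Answer: 48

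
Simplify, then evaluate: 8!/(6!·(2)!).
This is C(8,6) = 28.
Final answer: 28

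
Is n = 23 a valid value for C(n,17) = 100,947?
Yes

Explanation: C(23,17) = 23·22·21·20·19·18·17·16·15·14·13·12·11·10·9·8·7/17! = 35,905,578,804,006,912,000/355,687,428,096,000 = 100,947, which equals 100,947.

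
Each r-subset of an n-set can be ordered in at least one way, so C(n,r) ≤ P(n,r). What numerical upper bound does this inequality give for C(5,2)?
P(5,2) = 5·4 = 20, so C(5,2) ≤ 20. (The bound is loose by a factor of 2! = 2: C(5,2) = 20/2 = 10.)

Answer: 20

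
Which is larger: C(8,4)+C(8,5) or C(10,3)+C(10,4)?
C(10,3)+C(10,4)

Reasoning: First=126, Second=330.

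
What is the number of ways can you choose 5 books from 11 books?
462

Reasoning: C(11,5) = 11! / (5! × (11-5)!)
         = 11! / (5! × 6!)
         = 462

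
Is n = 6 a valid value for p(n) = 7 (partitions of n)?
No
Pentagonal recurrence p(n) = p(n−1) + p(n−2) − p(n−5) − p(n−7) + …: p(6) = p(5) + p(4) − p(1) = 7 + 5 − 1 = 11, which does not equal 7.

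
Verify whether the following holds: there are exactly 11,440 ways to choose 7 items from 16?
True

Explanation: C(16,7) = 11,440.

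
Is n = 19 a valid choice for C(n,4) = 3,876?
Yes

Explanation: C(19,4) = 19·18·17·16/4! = 93,024/24 = 3,876, which equals 3,876.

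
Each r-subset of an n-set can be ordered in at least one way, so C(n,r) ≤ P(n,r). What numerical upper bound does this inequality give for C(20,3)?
6,840

Working:
P(20,3) = 20·19·18 = 6,840, so C(20,3) ≤ 6,840. (The bound is loose by a factor of 3! = 6: C(20,3) = 6,840/6 = 1,140.)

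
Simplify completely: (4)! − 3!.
(4)! − 3! = (4)·3! − 3! = (4−1)·3! = 3·3! = 18.

Answer: 18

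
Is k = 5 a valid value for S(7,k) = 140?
Yes

Reasoning: S(7,5) = 5·S(6,5) + S(6,4) = 5·15 + 65 = 140, which equals 140.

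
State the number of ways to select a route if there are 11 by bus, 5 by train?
16

Reasoning: By the addition principle: 11 + 5 = 16.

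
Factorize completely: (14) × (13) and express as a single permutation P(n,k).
Product of 2 consecutive descending integers starting at 14: P(14,2) = 14!/12! = 182.
Final answer: P(14,2) = 14!/(12)!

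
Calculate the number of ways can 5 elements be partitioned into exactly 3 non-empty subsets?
25
This equals S(5,3), the Stirling number of the 2nd kind.
Using the Stirling recurrence: S(n,k) = k·S(n-1,k) + S(n-1,k-1)
S(5,3) = 3·S(4,3) + S(4,2)
         = 3·6 + 7
         = 18 + 7
         = 25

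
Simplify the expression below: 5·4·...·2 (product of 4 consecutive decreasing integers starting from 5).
120

Explanation: This is P(5,4) = 5!/(1)! = 120.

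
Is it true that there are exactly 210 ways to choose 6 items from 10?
True
C(10,6) = 210.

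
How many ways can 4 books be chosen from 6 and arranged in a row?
360

Solution: P(6,4) = 6!/(6-4)! = 360.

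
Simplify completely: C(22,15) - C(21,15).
116,280

C(22,15) - C(21,15) = C(21,14) = 116,280.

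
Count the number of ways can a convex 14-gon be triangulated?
Using the Catalan number formula: C_n = C(2n, n) / (n+1)
C_12 = C(24, 12) / (12+1)
     = 2704156 / 13
     = 208,012
Final answer: 208,012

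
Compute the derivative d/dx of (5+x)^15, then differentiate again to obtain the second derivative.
210(5+x)^13

Explanation: First derivative: 15(5+x)^{14}. Second derivative: 15·14·(5+x)^{13} = 210(5+x)^{13}.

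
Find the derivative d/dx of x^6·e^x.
(6x^5 + x^6)e^x

Product rule: d/dx[x^6]·e^x + x^6·d/dx[e^x] = 6x^{5}e^x + x^6e^x.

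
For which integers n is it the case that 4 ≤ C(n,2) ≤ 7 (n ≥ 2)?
C(3,2)=3; C(4,2)=6; C(5,2)=10. So valid n = 4.

Answer: 4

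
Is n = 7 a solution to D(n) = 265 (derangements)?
No

Solution: D(7) = (7-1)·[D(6) + D(5)] = 6·[265 + 44] = 1,854, which does not equal 265.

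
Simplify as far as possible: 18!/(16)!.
306

This equals 18×17 = 306.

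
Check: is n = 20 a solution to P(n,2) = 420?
No

Explanation: P(20,2) = 20·19 = 380, which does not equal 420.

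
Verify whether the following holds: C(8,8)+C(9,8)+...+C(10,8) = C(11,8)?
False

Solution: Hockey stick identity gives Σ = C(11,9) = 55; RHS C(11,8) = 165.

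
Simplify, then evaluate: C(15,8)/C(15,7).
C(n,k+1)/C(n,k) = (n−k)/(k+1). Here (15−7)/(7+1) = 8/8 = 1.
Final answer: 1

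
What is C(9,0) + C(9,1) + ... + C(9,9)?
512

Working:
Sum of binomial coefficients = 2^9 = 512.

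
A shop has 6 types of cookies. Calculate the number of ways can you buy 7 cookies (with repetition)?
792

Explanation: Stars and bars: C(7+6-1, 7) = C(12, 7) = 792.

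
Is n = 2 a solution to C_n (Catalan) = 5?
No
C_2 = C(4,2)/(2+1) = 6/3 = 2, which does not equal 5.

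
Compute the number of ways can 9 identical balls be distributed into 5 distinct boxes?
C(9+5-1, 5-1) = C(13, 4) = 715.

Answer: 715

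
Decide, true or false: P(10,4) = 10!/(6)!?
True

Solution: Permutation formula P(n,k) = n!/(n-k)!: 10!/6! = 3,628,800/720 = 5,040 = P(10,4). The statement holds.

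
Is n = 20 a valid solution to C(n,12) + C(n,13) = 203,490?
Yes

Explanation: C(20,12) + C(20,13) = 125,970 + 77,520 = 203,490, which equals 203,490.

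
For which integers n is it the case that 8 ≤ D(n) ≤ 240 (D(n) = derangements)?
4, 5

Using D(n) = (n−1)[D(n−1) + D(n−2)] with D(1)=0, D(2)=1: D(3)=2; D(4)=9; D(5)=44; D(6)=265. So valid n = 4, 5.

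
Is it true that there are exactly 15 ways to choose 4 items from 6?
True

Working:
C(6,4) = 15.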